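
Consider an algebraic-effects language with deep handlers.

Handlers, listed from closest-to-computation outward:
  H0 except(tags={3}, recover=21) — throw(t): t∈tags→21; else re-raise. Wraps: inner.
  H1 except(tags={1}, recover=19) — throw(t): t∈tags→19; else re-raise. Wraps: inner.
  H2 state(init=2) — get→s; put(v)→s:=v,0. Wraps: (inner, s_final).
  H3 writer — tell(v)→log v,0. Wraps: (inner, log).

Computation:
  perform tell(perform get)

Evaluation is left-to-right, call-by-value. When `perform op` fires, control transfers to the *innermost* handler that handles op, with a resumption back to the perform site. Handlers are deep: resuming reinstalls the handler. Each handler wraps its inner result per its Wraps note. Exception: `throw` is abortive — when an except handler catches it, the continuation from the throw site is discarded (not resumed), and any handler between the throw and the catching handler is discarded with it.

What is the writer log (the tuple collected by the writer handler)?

Answer: (2)

Working:
get @ H2 ⇒ 2
tell(2) @ H3 ⇒ log+=2
H0 returns 0
H1 returns 0
H2 returns (0, 2)
H3 returns ((0, 2), (2))
= ((0, 2), (2))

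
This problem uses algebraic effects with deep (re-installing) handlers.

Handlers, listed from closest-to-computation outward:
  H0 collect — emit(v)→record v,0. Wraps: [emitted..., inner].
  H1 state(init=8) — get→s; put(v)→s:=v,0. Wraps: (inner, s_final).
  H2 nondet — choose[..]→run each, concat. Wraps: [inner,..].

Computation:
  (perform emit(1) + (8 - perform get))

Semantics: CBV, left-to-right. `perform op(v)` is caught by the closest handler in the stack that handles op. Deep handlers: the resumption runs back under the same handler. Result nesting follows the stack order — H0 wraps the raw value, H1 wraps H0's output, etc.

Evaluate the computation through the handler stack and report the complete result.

Step-by-step:
emit(1) @ H0 ⇒ out+=1
get @ H1 ⇒ 8
H0 returns [1, 0]
H1 returns ([1, 0], 8)
H2 returns [([1, 0], 8)]
= [([1, 0], 8)]

Answer: [([1, 0], 8)]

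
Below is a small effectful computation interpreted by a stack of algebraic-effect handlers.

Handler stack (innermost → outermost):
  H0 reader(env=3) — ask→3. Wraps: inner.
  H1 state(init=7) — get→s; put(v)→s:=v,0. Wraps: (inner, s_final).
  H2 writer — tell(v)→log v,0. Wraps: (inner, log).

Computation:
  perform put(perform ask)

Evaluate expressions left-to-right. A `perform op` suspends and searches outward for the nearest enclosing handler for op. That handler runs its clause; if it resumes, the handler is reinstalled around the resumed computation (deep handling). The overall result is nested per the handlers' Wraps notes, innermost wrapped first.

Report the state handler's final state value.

Answer: 3

Step-by-step:
ask @ H0 ⇒ 3
put(3) @ H1 ⇒ s:=3
H0 returns 0
H1 returns (0, 3)
H2 returns ((0, 3), ())
= ((0, 3), ())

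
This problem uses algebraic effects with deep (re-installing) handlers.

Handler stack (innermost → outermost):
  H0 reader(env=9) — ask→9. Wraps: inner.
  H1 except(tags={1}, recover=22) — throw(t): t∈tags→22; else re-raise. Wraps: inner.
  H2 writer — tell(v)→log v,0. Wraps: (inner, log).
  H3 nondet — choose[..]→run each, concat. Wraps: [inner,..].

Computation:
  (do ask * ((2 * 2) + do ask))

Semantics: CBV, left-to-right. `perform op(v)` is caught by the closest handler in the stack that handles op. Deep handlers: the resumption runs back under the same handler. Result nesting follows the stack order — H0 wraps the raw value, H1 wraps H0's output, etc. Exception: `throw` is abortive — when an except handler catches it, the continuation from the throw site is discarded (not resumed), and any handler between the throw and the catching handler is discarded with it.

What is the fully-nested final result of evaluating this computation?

Working:
ask @ H0 ⇒ 9
ask @ H0 ⇒ 9
H0 returns 117
H1 returns 117
H2 returns (117, ())
H3 returns [(117, ())]
= [(117, ())]

Answer: [(117, ())]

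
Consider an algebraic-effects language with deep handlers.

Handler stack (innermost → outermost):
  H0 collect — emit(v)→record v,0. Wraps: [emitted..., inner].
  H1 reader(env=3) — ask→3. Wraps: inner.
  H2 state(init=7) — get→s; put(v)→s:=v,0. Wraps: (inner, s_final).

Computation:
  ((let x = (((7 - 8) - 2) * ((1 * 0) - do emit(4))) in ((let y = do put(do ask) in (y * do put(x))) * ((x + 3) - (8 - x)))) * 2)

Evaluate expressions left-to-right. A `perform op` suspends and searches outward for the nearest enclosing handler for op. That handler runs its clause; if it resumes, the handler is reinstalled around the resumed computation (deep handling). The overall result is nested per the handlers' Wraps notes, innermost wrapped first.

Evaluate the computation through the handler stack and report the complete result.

Evaluation trace:
emit(4) @ H0 ⇒ out+=4
ask @ H1 ⇒ 3
put(3) @ H2 ⇒ s:=3
put(0) @ H2 ⇒ s:=0
H0 returns [4, 0]
H1 returns [4, 0]
H2 returns ([4, 0], 0)
= ([4, 0], 0)

Answer: ([4, 0], 0)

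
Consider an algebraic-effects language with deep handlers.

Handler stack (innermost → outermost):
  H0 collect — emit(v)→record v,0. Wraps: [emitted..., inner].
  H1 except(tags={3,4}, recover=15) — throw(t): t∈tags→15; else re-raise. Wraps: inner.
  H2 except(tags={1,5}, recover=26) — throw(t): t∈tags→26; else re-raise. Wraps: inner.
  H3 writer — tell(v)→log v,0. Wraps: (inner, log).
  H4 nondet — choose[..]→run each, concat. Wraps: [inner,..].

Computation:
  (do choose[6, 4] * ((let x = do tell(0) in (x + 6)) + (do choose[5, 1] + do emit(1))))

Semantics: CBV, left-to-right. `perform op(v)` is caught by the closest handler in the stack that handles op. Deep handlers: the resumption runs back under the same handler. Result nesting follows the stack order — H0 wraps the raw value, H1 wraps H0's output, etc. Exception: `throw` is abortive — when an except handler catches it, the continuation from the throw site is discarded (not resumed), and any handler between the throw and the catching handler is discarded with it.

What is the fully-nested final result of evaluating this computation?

Answer: [([1, 66], (0)), ([1, 42], (0)), ([1, 44], (0)), ([1, 28], (0))]

Working:
choose[6, 4] @ H4
  branch[0] choose=6:
    tell(0) @ H3 ⇒ log+=0
    choose[5, 1] @ H4
      branch[0] choose=5:
        emit(1) @ H0 ⇒ out+=1
        H0 returns [1, 66]
        H1 returns [1, 66]
        H2 returns [1, 66]
        H3 returns ([1, 66], (0))
        H4 returns [([1, 66], (0))]
      branch[1] choose=1:
        emit(1) @ H0 ⇒ out+=1
        H0 returns [1, 42]
        H1 returns [1, 42]
        H2 returns [1, 42]
        H3 returns ([1, 42], (0))
        H4 returns [([1, 42], (0))]
  branch[1] choose=4:
    tell(0) @ H3 ⇒ log+=0
    choose[5, 1] @ H4
      branch[0] choose=5:
        emit(1) @ H0 ⇒ out+=1
        H0 returns [1, 44]
        H1 returns [1, 44]
        H2 returns [1, 44]
        H3 returns ([1, 44], (0))
        H4 returns [([1, 44], (0))]
      branch[1] choose=1:
        emit(1) @ H0 ⇒ out+=1
        H0 returns [1, 28]
        H1 returns [1, 28]
        H2 returns [1, 28]
        H3 returns ([1, 28], (0))
        H4 returns [([1, 28], (0))]
= [([1, 66], (0)), ([1, 42], (0)), ([1, 44], (0)), ([1, 28], (0))]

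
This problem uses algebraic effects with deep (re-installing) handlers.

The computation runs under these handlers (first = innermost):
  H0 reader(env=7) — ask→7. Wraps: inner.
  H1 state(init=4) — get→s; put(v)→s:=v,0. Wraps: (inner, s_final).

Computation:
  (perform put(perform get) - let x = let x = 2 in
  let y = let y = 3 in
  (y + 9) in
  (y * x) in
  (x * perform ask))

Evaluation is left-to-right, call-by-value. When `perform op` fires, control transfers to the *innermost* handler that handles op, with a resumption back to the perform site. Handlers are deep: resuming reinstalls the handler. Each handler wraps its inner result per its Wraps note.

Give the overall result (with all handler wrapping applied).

Answer: (-168, 4)

Working:
get @ H1 ⇒ 4
put(4) @ H1 ⇒ s:=4
ask @ H0 ⇒ 7
H0 returns -168
H1 returns (-168, 4)
= (-168, 4)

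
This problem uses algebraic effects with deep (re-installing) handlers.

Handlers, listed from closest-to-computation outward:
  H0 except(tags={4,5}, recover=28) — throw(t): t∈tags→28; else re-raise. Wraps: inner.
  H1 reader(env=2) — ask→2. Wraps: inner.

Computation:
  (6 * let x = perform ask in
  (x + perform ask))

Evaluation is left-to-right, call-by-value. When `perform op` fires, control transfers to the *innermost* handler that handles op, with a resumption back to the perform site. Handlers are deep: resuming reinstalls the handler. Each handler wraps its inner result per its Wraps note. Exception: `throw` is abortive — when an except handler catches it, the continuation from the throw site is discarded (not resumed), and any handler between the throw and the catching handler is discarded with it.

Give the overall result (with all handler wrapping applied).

Evaluation trace:
ask @ H1 ⇒ 2
ask @ H1 ⇒ 2
H0 returns 24
H1 returns 24
= 24

Answer: 24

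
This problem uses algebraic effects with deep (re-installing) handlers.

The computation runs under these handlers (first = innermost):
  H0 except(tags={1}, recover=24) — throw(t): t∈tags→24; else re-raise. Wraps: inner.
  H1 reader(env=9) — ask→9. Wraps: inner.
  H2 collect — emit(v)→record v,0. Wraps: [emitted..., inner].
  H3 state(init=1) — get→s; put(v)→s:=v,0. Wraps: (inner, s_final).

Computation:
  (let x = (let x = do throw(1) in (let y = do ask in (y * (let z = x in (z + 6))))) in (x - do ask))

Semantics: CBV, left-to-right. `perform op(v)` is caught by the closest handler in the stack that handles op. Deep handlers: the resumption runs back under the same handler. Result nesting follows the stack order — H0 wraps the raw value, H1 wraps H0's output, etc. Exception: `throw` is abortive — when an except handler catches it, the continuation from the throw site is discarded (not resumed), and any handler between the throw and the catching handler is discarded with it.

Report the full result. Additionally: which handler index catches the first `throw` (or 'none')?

Answer: ([24], 1) ; first throw caught by: H0

Working:
throw(1) @ H0 caught ⇒ 24
H1 returns 24
H2 returns [24]
H3 returns ([24], 1)
= ([24], 1)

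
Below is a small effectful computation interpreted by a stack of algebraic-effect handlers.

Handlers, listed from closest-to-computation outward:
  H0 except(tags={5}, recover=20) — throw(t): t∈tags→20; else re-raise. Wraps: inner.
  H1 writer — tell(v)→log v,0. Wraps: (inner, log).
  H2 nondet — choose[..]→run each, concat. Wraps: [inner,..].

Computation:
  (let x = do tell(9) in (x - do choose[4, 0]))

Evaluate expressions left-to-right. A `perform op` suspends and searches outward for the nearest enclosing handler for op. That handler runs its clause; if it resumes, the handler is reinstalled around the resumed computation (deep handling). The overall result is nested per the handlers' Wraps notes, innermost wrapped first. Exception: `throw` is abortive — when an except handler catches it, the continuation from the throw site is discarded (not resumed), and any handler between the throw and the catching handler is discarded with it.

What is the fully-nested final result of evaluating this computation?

Answer: [(-4, (9)), (0, (9))]

Evaluation trace:
tell(9) @ H1 ⇒ log+=9
choose[4, 0] @ H2
  branch[0] choose=4:
    H0 returns -4
    H1 returns (-4, (9))
    H2 returns [(-4, (9))]
  branch[1] choose=0:
    H0 returns 0
    H1 returns (0, (9))
    H2 returns [(0, (9))]
= [(-4, (9)), (0, (9))]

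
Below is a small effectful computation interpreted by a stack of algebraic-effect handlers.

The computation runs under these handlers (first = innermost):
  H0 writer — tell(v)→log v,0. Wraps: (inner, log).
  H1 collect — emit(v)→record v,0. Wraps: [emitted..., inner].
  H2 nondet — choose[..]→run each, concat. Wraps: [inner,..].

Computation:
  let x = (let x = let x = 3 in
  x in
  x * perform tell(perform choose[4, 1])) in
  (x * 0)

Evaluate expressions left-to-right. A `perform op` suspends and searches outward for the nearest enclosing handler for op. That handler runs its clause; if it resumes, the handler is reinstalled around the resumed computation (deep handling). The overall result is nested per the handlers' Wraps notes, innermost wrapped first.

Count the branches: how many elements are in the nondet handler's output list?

Working:
choose[4, 1] @ H2
  branch[0] choose=4:
    tell(4) @ H0 ⇒ log+=4
    H0 returns (0, (4))
    H1 returns [(0, (4))]
    H2 returns [[(0, (4))]]
  branch[1] choose=1:
    tell(1) @ H0 ⇒ log+=1
    H0 returns (0, (1))
    H1 returns [(0, (1))]
    H2 returns [[(0, (1))]]
= [[(0, (4))], [(0, (1))]]

Answer: 2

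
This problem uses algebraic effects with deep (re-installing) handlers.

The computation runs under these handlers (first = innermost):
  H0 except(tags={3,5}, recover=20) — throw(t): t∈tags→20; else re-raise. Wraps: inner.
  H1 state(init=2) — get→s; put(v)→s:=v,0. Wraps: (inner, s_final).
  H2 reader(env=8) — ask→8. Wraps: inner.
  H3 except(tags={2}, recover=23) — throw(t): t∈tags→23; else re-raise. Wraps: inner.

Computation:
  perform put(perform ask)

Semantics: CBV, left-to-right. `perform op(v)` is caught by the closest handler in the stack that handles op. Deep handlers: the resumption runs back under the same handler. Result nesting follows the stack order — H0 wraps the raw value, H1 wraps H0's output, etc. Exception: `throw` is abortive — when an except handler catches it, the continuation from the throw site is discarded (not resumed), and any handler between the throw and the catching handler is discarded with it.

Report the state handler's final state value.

Answer: 8

Evaluation trace:
ask @ H2 ⇒ 8
put(8) @ H1 ⇒ s:=8
H0 returns 0
H1 returns (0, 8)
H2 returns (0, 8)
H3 returns (0, 8)
= (0, 8)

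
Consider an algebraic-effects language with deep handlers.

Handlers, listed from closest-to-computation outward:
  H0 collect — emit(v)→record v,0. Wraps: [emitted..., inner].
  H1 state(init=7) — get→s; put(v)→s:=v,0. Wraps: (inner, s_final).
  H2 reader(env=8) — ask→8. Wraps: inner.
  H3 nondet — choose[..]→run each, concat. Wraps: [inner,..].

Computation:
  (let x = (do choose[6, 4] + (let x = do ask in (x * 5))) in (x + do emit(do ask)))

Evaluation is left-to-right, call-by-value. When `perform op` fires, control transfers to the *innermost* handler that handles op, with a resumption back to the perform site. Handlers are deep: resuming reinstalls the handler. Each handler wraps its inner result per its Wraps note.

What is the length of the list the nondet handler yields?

Answer: 2

Step-by-step:
choose[6, 4] @ H3
  branch[0] choose=6:
    ask @ H2 ⇒ 8
    ask @ H2 ⇒ 8
    emit(8) @ H0 ⇒ out+=8
    H0 returns [8, 46]
    H1 returns ([8, 46], 7)
    H2 returns ([8, 46], 7)
    H3 returns [([8, 46], 7)]
  branch[1] choose=4:
    ask @ H2 ⇒ 8
    ask @ H2 ⇒ 8
    emit(8) @ H0 ⇒ out+=8
    H0 returns [8, 44]
    H1 returns ([8, 44], 7)
    H2 returns ([8, 44], 7)
    H3 returns [([8, 44], 7)]
= [([8, 46], 7), ([8, 44], 7)]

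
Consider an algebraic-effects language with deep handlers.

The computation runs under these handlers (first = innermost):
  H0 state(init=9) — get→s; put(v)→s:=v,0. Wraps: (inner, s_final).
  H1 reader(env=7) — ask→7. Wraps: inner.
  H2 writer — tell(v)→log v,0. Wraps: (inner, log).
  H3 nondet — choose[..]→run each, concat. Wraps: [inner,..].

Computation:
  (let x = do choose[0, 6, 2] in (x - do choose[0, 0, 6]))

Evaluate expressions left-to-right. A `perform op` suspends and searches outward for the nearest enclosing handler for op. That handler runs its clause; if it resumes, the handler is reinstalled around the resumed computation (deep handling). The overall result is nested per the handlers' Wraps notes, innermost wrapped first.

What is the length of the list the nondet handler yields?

Step-by-step:
choose[0, 6, 2] @ H3
  branch[0] choose=0:
    choose[0, 0, 6] @ H3
      branch[0] choose=0:
        H0 returns (0, 9)
        H1 returns (0, 9)
        H2 returns ((0, 9), ())
        H3 returns [((0, 9), ())]
      branch[1] choose=0:
        H0 returns (0, 9)
        H1 returns (0, 9)
        H2 returns ((0, 9), ())
        H3 returns [((0, 9), ())]
      branch[2] choose=6:
        H0 returns (-6, 9)
        H1 returns (-6, 9)
        H2 returns ((-6, 9), ())
        H3 returns [((-6, 9), ())]
  branch[1] choose=6:
    choose[0, 0, 6] @ H3
      branch[0] choose=0:
        H0 returns (6, 9)
        H1 returns (6, 9)
        H2 returns ((6, 9), ())
        H3 returns [((6, 9), ())]
      branch[1] choose=0:
        H0 returns (6, 9)
        H1 returns (6, 9)
        H2 returns ((6, 9), ())
        H3 returns [((6, 9), ())]
      branch[2] choose=6:
        H0 returns (0, 9)
        H1 returns (0, 9)
        H2 returns ((0, 9), ())
        H3 returns [((0, 9), ())]
  branch[2] choose=2:
    choose[0, 0, 6] @ H3
      branch[0] choose=0:
        H0 returns (2, 9)
        H1 returns (2, 9)
        H2 returns ((2, 9), ())
        H3 returns [((2, 9), ())]
      branch[1] choose=0:
        H0 returns (2, 9)
        H1 returns (2, 9)
        H2 returns ((2, 9), ())
        H3 returns [((2, 9), ())]
      branch[2] choose=6:
        H0 returns (-4, 9)
        H1 returns (-4, 9)
        H2 returns ((-4, 9), ())
        H3 returns [((-4, 9), ())]
= [((0, 9), ()), ((0, 9), ()), ((-6, 9), ()), ((6, 9), ()), ((6, 9), ()), ((0, 9), ()), ((2, 9), ()), ((2, 9), ()), ((-4, 9), ())]

Answer: 9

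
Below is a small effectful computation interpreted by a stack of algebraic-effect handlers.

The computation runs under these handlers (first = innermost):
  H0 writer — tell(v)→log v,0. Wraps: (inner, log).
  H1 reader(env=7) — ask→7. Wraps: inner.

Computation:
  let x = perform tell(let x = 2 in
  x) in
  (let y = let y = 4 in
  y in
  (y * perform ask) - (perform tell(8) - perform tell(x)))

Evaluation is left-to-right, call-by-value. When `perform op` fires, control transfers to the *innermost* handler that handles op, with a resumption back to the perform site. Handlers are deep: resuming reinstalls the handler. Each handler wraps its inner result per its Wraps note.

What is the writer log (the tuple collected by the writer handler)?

Working:
tell(2) @ H0 ⇒ log+=2
ask @ H1 ⇒ 7
tell(8) @ H0 ⇒ log+=8
tell(0) @ H0 ⇒ log+=0
H0 returns (28, (2, 8, 0))
H1 returns (28, (2, 8, 0))
= (28, (2, 8, 0))

Answer: (2, 8, 0)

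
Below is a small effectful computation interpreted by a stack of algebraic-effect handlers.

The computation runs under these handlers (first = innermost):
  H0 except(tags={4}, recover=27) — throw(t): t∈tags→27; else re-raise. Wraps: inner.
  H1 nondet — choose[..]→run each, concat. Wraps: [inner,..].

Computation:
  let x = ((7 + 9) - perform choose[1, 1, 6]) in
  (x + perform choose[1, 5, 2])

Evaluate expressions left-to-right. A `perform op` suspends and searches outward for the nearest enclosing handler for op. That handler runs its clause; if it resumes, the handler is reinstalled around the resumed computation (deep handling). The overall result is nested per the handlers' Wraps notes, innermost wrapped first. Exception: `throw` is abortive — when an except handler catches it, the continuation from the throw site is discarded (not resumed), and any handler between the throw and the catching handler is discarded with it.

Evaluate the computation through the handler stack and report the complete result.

Step-by-step:
choose[1, 1, 6] @ H1
  branch[0] choose=1:
    choose[1, 5, 2] @ H1
      branch[0] choose=1:
        H0 returns 16
        H1 returns [16]
      branch[1] choose=5:
        H0 returns 20
        H1 returns [20]
      branch[2] choose=2:
        H0 returns 17
        H1 returns [17]
  branch[1] choose=1:
    choose[1, 5, 2] @ H1
      branch[0] choose=1:
        H0 returns 16
        H1 returns [16]
      branch[1] choose=5:
        H0 returns 20
        H1 returns [20]
      branch[2] choose=2:
        H0 returns 17
        H1 returns [17]
  branch[2] choose=6:
    choose[1, 5, 2] @ H1
      branch[0] choose=1:
        H0 returns 11
        H1 returns [11]
      branch[1] choose=5:
        H0 returns 15
        H1 returns [15]
      branch[2] choose=2:
        H0 returns 12
        H1 returns [12]
= [16, 20, 17, 16, 20, 17, 11, 15, 12]

Answer: [16, 20, 17, 16, 20, 17, 11, 15, 12]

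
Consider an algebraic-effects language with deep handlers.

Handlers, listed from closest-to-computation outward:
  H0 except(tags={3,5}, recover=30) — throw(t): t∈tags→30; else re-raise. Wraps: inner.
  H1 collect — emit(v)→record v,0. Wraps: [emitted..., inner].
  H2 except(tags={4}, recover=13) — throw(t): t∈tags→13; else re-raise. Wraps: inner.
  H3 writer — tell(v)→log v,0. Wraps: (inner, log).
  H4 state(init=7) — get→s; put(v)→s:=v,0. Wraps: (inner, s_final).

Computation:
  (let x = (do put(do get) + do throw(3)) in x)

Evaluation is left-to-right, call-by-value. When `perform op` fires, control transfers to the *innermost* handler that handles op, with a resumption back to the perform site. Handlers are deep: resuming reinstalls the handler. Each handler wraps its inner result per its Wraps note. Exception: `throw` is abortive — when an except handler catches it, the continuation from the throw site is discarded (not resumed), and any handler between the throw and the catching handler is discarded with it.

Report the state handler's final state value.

Working:
get @ H4 ⇒ 7
put(7) @ H4 ⇒ s:=7
throw(3) @ H0 caught ⇒ 30
H1 returns [30]
H2 returns [30]
H3 returns ([30], ())
H4 returns (([30], ()), 7)
= (([30], ()), 7)

Answer: 7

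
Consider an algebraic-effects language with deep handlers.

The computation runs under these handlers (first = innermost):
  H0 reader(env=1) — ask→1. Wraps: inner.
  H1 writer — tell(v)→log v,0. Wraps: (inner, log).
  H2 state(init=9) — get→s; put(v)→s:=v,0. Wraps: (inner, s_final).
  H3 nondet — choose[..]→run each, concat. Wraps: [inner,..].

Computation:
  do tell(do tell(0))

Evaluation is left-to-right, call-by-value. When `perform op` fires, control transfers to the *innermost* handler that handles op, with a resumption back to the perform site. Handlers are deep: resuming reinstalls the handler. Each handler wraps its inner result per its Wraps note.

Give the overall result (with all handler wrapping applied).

Answer: [((0, (0, 0)), 9)]

Step-by-step:
tell(0) @ H1 ⇒ log+=0
tell(0) @ H1 ⇒ log+=0
H0 returns 0
H1 returns (0, (0, 0))
H2 returns ((0, (0, 0)), 9)
H3 returns [((0, (0, 0)), 9)]
= [((0, (0, 0)), 9)]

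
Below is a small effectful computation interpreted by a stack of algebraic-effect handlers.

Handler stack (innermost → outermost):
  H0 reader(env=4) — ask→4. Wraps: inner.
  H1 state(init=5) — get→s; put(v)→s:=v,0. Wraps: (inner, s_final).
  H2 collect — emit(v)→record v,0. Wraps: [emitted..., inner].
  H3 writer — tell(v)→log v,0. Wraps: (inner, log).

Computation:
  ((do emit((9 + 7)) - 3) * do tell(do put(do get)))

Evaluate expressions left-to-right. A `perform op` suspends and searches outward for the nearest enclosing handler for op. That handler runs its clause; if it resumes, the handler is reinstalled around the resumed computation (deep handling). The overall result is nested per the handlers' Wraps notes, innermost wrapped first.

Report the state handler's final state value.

Working:
emit(16) @ H2 ⇒ out+=16
get @ H1 ⇒ 5
put(5) @ H1 ⇒ s:=5
tell(0) @ H3 ⇒ log+=0
H0 returns 0
H1 returns (0, 5)
H2 returns [16, (0, 5)]
H3 returns ([16, (0, 5)], (0))
= ([16, (0, 5)], (0))

Answer: 5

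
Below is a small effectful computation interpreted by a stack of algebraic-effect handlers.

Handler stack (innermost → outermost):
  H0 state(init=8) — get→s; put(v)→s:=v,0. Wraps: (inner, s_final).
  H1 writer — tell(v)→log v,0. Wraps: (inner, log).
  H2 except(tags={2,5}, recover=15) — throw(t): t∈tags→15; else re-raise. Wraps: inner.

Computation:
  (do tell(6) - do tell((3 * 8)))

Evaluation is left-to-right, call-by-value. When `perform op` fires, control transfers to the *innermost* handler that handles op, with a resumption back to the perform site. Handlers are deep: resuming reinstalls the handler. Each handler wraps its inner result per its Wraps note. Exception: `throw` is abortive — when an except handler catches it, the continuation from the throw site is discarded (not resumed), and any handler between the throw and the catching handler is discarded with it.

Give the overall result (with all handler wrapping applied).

Answer: ((0, 8), (6, 24))

Step-by-step:
tell(6) @ H1 ⇒ log+=6
tell(24) @ H1 ⇒ log+=24
H0 returns (0, 8)
H1 returns ((0, 8), (6, 24))
H2 returns ((0, 8), (6, 24))
= ((0, 8), (6, 24))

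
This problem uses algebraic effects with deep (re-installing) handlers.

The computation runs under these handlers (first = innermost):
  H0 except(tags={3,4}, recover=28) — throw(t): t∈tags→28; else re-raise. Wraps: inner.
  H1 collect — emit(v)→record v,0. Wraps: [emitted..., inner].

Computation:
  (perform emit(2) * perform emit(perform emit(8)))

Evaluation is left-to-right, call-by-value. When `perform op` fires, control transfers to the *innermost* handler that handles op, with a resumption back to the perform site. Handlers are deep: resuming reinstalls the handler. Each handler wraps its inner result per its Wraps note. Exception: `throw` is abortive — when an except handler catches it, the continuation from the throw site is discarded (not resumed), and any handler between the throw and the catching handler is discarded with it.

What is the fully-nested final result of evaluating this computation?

Answer: [2, 8, 0, 0]

Step-by-step:
emit(2) @ H1 ⇒ out+=2
emit(8) @ H1 ⇒ out+=8
emit(0) @ H1 ⇒ out+=0
H0 returns 0
H1 returns [2, 8, 0, 0]
= [2, 8, 0, 0]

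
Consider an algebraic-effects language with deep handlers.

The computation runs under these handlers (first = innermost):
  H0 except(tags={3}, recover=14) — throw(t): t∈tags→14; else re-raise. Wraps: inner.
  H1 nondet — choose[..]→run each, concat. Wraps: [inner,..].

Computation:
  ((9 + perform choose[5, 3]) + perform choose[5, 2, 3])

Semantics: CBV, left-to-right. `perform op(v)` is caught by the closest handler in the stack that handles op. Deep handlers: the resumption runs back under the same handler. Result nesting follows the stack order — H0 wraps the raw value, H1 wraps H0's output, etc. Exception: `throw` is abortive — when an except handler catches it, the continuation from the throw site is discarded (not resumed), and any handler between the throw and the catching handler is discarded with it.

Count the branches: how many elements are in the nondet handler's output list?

Step-by-step:
choose[5, 3] @ H1
  branch[0] choose=5:
    choose[5, 2, 3] @ H1
      branch[0] choose=5:
        H0 returns 19
        H1 returns [19]
      branch[1] choose=2:
        H0 returns 16
        H1 returns [16]
      branch[2] choose=3:
        H0 returns 17
        H1 returns [17]
  branch[1] choose=3:
    choose[5, 2, 3] @ H1
      branch[0] choose=5:
        H0 returns 17
        H1 returns [17]
      branch[1] choose=2:
        H0 returns 14
        H1 returns [14]
      branch[2] choose=3:
        H0 returns 15
        H1 returns [15]
= [19, 16, 17, 17, 14, 15]

Answer: 6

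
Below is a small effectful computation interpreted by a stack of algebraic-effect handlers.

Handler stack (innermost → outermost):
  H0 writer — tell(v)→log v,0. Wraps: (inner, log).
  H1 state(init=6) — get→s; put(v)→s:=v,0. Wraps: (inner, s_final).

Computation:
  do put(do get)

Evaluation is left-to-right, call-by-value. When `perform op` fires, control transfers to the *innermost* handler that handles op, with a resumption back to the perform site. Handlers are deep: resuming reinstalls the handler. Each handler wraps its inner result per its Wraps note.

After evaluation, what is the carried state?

Answer: 6

Evaluation trace:
get @ H1 ⇒ 6
put(6) @ H1 ⇒ s:=6
H0 returns (0, ())
H1 returns ((0, ()), 6)
= ((0, ()), 6)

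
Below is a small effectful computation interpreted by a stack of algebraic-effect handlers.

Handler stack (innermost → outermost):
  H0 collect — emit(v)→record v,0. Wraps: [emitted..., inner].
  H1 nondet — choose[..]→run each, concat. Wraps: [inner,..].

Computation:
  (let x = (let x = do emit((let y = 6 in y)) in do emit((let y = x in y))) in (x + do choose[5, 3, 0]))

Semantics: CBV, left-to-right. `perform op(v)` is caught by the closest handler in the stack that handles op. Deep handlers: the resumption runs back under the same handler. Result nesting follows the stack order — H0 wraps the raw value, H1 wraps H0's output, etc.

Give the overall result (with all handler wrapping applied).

Answer: [[6, 0, 5], [6, 0, 3], [6, 0, 0]]

Working:
emit(6) @ H0 ⇒ out+=6
emit(0) @ H0 ⇒ out+=0
choose[5, 3, 0] @ H1
  branch[0] choose=5:
    H0 returns [6, 0, 5]
    H1 returns [[6, 0, 5]]
  branch[1] choose=3:
    H0 returns [6, 0, 3]
    H1 returns [[6, 0, 3]]
  branch[2] choose=0:
    H0 returns [6, 0, 0]
    H1 returns [[6, 0, 0]]
= [[6, 0, 5], [6, 0, 3], [6, 0, 0]]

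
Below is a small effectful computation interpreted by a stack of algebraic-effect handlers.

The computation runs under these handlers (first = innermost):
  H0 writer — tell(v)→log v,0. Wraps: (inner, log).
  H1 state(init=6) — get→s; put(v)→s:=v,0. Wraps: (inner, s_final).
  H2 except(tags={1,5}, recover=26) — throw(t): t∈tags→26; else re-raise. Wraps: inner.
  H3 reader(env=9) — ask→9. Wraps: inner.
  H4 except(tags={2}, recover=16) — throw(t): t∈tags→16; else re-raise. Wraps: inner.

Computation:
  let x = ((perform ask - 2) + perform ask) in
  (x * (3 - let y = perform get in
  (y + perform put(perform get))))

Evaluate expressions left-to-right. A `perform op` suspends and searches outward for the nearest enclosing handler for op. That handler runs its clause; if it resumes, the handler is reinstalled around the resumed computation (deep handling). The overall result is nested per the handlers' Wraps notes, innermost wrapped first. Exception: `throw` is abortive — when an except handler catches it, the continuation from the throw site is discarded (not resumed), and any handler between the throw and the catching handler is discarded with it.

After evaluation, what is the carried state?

Evaluation trace:
ask @ H3 ⇒ 9
ask @ H3 ⇒ 9
get @ H1 ⇒ 6
get @ H1 ⇒ 6
put(6) @ H1 ⇒ s:=6
H0 returns (-48, ())
H1 returns ((-48, ()), 6)
H2 returns ((-48, ()), 6)
H3 returns ((-48, ()), 6)
H4 returns ((-48, ()), 6)
= ((-48, ()), 6)

Answer: 6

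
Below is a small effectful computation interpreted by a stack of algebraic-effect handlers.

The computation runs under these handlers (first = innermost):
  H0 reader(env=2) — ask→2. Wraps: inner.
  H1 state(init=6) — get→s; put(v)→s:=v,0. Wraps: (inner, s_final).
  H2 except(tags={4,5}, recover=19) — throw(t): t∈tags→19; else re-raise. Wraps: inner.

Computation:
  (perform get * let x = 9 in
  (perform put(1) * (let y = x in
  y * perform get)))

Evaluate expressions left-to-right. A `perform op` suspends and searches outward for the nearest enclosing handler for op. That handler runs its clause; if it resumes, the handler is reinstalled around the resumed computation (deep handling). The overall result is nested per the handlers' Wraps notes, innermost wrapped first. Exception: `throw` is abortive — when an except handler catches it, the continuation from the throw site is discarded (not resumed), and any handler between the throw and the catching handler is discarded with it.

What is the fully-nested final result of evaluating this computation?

Step-by-step:
get @ H1 ⇒ 6
put(1) @ H1 ⇒ s:=1
get @ H1 ⇒ 1
H0 returns 0
H1 returns (0, 1)
H2 returns (0, 1)
= (0, 1)

Answer: (0, 1)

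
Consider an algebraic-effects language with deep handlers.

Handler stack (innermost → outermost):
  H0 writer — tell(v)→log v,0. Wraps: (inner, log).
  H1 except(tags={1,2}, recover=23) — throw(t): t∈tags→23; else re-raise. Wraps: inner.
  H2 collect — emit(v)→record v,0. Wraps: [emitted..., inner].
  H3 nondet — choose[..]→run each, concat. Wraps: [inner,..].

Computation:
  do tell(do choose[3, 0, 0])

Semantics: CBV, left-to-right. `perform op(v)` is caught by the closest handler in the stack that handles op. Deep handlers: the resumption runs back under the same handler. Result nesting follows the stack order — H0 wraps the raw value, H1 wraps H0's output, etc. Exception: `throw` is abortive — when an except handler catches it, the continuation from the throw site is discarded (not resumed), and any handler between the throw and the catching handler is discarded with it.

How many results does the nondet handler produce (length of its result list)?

Answer: 3

Evaluation trace:
choose[3, 0, 0] @ H3
  branch[0] choose=3:
    tell(3) @ H0 ⇒ log+=3
    H0 returns (0, (3))
    H1 returns (0, (3))
    H2 returns [(0, (3))]
    H3 returns [[(0, (3))]]
  branch[1] choose=0:
    tell(0) @ H0 ⇒ log+=0
    H0 returns (0, (0))
    H1 returns (0, (0))
    H2 returns [(0, (0))]
    H3 returns [[(0, (0))]]
  branch[2] choose=0:
    tell(0) @ H0 ⇒ log+=0
    H0 returns (0, (0))
    H1 returns (0, (0))
    H2 returns [(0, (0))]
    H3 returns [[(0, (0))]]
= [[(0, (3))], [(0, (0))], [(0, (0))]]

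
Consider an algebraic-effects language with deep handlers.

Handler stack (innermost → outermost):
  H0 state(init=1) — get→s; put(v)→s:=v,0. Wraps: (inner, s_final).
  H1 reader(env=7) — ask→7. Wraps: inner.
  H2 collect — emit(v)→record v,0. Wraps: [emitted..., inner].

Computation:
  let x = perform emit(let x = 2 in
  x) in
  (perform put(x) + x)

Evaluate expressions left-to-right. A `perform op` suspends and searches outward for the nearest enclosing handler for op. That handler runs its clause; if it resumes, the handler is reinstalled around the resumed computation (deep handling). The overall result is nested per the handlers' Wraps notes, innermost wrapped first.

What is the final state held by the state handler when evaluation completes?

Answer: 0

Working:
emit(2) @ H2 ⇒ out+=2
put(0) @ H0 ⇒ s:=0
H0 returns (0, 0)
H1 returns (0, 0)
H2 returns [2, (0, 0)]
= [2, (0, 0)]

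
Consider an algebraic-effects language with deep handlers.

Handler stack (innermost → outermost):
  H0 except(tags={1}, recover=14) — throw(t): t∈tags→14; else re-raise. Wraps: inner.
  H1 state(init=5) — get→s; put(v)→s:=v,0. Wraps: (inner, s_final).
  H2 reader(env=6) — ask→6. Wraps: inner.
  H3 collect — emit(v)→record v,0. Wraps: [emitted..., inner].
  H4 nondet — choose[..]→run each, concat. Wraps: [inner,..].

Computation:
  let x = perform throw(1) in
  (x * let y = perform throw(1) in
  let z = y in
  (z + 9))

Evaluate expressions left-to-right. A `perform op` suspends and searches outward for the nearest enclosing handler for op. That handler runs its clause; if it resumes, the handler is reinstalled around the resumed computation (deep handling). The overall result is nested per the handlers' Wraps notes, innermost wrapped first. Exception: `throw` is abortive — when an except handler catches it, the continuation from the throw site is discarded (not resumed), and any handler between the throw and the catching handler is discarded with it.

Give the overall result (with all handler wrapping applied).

Answer: [[(14, 5)]]

Working:
throw(1) @ H0 caught ⇒ 14
H1 returns (14, 5)
H2 returns (14, 5)
H3 returns [(14, 5)]
H4 returns [[(14, 5)]]
= [[(14, 5)]]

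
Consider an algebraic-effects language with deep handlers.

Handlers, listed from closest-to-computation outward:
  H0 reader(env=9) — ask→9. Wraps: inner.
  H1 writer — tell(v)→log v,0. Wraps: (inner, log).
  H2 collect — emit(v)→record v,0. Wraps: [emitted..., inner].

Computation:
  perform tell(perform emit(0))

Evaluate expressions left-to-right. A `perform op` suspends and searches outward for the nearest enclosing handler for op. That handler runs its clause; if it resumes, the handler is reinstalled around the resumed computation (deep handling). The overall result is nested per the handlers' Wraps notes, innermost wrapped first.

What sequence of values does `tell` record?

Answer: (0)

Working:
emit(0) @ H2 ⇒ out+=0
tell(0) @ H1 ⇒ log+=0
H0 returns 0
H1 returns (0, (0))
H2 returns [0, (0, (0))]
= [0, (0, (0))]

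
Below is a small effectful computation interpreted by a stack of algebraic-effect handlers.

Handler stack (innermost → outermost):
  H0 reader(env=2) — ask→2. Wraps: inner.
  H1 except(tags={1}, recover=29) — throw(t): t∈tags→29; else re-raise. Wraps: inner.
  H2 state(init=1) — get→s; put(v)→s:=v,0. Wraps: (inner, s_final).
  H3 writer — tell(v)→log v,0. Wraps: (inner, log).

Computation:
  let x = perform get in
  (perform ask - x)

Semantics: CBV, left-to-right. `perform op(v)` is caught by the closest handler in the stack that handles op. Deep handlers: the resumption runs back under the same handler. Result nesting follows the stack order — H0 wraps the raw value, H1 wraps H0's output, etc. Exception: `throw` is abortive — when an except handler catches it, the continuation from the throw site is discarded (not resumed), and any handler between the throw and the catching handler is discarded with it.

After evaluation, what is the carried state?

Answer: 1

Evaluation trace:
get @ H2 ⇒ 1
ask @ H0 ⇒ 2
H0 returns 1
H1 returns 1
H2 returns (1, 1)
H3 returns ((1, 1), ())
= ((1, 1), ())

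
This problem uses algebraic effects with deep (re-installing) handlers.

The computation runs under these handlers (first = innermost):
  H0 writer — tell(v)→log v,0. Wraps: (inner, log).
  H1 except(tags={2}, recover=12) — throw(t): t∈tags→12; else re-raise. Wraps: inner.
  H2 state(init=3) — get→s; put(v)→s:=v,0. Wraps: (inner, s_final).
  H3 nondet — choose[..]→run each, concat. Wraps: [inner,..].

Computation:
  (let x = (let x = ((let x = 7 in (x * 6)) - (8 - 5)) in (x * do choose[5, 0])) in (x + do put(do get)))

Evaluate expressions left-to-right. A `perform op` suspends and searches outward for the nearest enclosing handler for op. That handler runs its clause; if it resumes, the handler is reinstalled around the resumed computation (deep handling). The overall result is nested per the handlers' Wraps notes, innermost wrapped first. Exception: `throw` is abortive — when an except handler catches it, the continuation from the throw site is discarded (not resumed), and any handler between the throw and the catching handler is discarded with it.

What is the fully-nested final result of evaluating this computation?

Answer: [((195, ()), 3), ((0, ()), 3)]

Evaluation trace:
choose[5, 0] @ H3
  branch[0] choose=5:
    get @ H2 ⇒ 3
    put(3) @ H2 ⇒ s:=3
    H0 returns (195, ())
    H1 returns (195, ())
    H2 returns ((195, ()), 3)
    H3 returns [((195, ()), 3)]
  branch[1] choose=0:
    get @ H2 ⇒ 3
    put(3) @ H2 ⇒ s:=3
    H0 returns (0, ())
    H1 returns (0, ())
    H2 returns ((0, ()), 3)
    H3 returns [((0, ()), 3)]
= [((195, ()), 3), ((0, ()), 3)]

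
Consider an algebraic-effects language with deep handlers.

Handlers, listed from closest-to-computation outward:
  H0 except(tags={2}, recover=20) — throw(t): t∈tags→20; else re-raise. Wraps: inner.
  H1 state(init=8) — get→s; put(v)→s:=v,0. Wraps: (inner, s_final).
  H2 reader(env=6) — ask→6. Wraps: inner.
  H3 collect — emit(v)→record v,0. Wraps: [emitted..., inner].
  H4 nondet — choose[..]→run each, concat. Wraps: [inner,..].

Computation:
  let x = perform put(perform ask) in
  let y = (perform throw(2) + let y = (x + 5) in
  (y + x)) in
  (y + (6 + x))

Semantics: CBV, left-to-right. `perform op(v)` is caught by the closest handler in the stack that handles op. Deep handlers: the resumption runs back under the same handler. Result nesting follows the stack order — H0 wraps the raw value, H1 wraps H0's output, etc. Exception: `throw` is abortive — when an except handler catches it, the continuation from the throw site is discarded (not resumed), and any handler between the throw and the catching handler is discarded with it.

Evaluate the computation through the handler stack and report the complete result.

Step-by-step:
ask @ H2 ⇒ 6
put(6) @ H1 ⇒ s:=6
throw(2) @ H0 caught ⇒ 20
H1 returns (20, 6)
H2 returns (20, 6)
H3 returns [(20, 6)]
H4 returns [[(20, 6)]]
= [[(20, 6)]]

Answer: [[(20, 6)]]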